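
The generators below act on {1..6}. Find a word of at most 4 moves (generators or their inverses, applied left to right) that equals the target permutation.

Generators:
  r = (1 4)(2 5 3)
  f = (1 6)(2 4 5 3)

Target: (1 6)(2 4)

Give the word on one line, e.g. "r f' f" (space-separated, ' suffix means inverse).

r' r' f'

  after r': (1 4)(2 3 5)
  after r': (2 5 3)
  after f': (1 6)(2 4)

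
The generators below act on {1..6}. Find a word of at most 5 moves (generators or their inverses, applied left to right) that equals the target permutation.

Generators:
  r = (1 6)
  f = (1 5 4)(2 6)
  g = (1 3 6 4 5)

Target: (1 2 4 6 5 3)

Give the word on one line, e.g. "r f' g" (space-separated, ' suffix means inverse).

  after g': (1 5 4 6 3)
  after f: (1 4 2 6 3 5)
  after r: (1 4 2)(3 5 6)
  after g': (1 6)(2 5 3 4)
  after f: (1 2 4 6 5 3)

g' f r g' f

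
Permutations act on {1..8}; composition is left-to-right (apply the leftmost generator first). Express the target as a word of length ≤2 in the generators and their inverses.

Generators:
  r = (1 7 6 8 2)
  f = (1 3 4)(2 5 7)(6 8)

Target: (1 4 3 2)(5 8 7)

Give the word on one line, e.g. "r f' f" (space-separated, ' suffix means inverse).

  after f': (1 4 3)(2 7 5)(6 8)
  after r': (1 4 3 2)(5 8 7)

f' r'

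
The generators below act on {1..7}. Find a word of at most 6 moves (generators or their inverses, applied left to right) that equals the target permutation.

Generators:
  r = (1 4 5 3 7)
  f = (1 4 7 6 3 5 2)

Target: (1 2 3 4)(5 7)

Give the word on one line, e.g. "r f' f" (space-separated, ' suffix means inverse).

  after f: (1 4 7 6 3 5 2)
  after r: (1 5 2 4)(6 7)
  after f: (1 2 7 3 5)
  after r': (1 2 3 4)(5 7)

f r f r'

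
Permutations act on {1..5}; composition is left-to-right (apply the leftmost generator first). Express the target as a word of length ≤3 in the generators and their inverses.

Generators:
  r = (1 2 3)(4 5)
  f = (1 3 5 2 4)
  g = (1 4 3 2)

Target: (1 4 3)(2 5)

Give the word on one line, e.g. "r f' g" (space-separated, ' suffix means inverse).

  after g': (1 2 3 4)
  after f: (1 4 3)(2 5)

g' f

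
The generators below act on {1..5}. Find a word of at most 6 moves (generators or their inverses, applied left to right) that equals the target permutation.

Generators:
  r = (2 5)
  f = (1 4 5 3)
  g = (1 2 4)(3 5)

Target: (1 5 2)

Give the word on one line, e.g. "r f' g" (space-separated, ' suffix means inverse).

  after r': (2 5)
  after g: (1 2 3 5 4)
  after f: (1 2)
  after r': (1 5 2)

r' g f r'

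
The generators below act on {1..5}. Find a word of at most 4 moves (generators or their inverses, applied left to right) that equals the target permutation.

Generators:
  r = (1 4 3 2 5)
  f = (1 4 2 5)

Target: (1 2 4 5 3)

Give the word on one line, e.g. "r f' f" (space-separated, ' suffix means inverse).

  after r': (1 5 2 3 4)
  after r': (1 2 4 5 3)

r' r'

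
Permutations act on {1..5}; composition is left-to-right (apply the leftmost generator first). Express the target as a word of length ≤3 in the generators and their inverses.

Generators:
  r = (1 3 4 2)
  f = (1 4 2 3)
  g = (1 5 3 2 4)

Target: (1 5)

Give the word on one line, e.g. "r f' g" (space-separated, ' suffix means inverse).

  after g: (1 5 3 2 4)
  after f: (1 5)

g f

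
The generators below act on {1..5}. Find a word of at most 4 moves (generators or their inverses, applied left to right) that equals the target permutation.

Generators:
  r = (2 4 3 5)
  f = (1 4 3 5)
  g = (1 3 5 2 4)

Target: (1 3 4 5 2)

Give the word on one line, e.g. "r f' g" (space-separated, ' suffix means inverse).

g' r g f'

  after g': (1 4 2 5 3)
  after r: (1 3)
  after g: (1 5 2 4)
  after f': (1 3 4 5 2)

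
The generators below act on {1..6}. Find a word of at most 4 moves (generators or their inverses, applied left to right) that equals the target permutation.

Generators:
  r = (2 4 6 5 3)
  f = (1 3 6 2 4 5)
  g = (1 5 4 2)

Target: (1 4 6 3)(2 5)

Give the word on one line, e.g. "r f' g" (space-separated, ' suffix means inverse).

  after g: (1 5 4 2)
  after f': (1 4 6 3)(2 5)

g f'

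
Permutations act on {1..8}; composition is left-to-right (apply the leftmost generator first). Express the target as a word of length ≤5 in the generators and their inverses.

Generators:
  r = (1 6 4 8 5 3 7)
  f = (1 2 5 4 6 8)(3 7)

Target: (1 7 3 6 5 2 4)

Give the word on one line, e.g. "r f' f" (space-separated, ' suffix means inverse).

f f r' f r'

  after f: (1 2 5 4 6 8)(3 7)
  after f: (1 5 6)(2 4 8)
  after r': (1 8 2 6 7 3 5)
  after f: (2 8 5)(3 4 6)
  after r': (1 7 3 6 5 2 4)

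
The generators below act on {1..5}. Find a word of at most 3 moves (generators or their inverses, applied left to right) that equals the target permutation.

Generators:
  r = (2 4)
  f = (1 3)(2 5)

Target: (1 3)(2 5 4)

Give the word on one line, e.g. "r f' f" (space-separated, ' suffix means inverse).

  after f: (1 3)(2 5)
  after r: (1 3)(2 5 4)

f r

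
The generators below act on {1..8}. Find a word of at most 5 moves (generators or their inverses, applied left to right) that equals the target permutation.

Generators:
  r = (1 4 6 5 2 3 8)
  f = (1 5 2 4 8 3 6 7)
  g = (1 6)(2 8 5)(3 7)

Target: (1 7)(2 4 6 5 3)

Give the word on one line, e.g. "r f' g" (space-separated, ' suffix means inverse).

  after f': (1 7 6 3 8 4 2 5)
  after r': (1 7 4 5 8)(2 6)
  after r': (1 7)(2 4 6 5 3)

f' r' r'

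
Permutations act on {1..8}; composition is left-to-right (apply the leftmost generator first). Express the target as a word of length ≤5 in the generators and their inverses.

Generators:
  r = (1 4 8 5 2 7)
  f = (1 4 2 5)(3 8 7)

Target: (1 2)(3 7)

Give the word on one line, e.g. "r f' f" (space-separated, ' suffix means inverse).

  after f: (1 4 2 5)(3 8 7)
  after r: (1 8)(3 5 4 7)
  after r: (1 5 8 4)(2 7 3)
  after r: (1 2)(3 7)

f r r r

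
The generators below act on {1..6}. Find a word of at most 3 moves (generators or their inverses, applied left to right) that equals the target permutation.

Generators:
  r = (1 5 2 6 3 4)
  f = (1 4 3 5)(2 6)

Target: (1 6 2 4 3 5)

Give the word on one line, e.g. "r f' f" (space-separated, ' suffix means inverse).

  after f': (1 5 3 4)(2 6)
  after r: (1 2 3)(4 5)
  after f': (1 6 2 4 3 5)

f' r f'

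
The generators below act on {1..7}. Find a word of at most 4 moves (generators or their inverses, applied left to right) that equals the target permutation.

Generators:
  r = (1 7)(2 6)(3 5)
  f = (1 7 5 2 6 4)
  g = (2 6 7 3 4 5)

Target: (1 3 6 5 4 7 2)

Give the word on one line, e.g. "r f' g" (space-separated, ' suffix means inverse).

f' r g' f'

  after f': (1 4 6 2 5 7)
  after r: (1 4 2 3 5)
  after g': (1 3 4 5)(2 7 6)
  after f': (1 3 6 5 4 7 2)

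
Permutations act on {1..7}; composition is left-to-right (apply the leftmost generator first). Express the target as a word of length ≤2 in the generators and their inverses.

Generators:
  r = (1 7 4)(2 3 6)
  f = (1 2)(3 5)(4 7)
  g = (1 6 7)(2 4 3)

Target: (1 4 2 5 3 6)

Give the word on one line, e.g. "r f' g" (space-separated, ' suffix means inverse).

r f'

  after r: (1 7 4)(2 3 6)
  after f': (1 4 2 5 3 6)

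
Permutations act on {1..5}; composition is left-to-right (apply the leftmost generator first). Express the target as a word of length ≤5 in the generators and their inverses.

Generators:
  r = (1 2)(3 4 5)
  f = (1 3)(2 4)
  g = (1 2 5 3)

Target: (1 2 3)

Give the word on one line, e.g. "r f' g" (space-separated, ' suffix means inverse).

g r g' f g

  after g: (1 2 5 3)
  after r: (2 3)(4 5)
  after g': (1 3)(2 5 4)
  after f: (2 5)
  after g: (1 2 3)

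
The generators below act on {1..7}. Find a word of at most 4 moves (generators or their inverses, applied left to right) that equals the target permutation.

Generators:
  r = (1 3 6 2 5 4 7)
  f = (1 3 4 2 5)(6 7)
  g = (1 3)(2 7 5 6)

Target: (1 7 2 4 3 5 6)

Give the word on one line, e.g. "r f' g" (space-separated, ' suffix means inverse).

r' g' r g'

  after r': (1 7 4 5 2 6 3)
  after g': (1 2 5 6)(4 7)
  after r: (1 5 2 4)(3 6)
  after g': (1 7 2 4 3 5 6)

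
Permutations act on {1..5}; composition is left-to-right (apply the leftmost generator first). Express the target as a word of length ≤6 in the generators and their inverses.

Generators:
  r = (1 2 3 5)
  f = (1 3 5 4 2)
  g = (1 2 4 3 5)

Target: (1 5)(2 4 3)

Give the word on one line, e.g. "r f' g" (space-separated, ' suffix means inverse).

  after r': (1 5 3 2)
  after f: (1 4 2 3)
  after f: (1 2 5 4)
  after g': (2 3 4 5)
  after g': (1 5)(2 4 3)

r' f f g' g'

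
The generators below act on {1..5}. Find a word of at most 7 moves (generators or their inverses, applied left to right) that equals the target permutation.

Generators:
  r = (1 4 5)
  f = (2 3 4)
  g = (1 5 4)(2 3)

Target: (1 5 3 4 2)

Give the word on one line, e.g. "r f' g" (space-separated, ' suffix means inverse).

  after g: (1 5 4)(2 3)
  after r: (2 3)
  after f: (2 4)
  after g: (1 5 4 3 2)
  after f': (1 5 3 4 2)

g r f g f'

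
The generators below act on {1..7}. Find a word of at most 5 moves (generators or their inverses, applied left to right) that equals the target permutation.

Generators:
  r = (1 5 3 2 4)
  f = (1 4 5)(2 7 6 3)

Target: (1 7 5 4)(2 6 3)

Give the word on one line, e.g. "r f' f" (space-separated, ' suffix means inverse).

  after f': (1 5 4)(2 3 6 7)
  after r: (1 3 6 7 4 5)
  after f': (1 6 2 3 7)
  after f': (1 7 5 4)(2 6 3)

f' r f' f'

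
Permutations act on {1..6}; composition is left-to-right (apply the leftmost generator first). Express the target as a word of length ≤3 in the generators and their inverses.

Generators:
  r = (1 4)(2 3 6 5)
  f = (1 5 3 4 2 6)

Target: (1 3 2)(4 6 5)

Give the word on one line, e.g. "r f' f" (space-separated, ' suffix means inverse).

f f

  after f: (1 5 3 4 2 6)
  after f: (1 3 2)(4 6 5)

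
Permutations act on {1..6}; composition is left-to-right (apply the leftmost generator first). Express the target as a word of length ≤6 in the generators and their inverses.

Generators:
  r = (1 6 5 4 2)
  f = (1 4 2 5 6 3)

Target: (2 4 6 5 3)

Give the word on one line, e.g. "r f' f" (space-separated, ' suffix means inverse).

  after f': (1 3 6 5 2 4)
  after r: (1 3 5)(4 6)
  after r: (1 3 4 5 6 2)
  after f: (2 4 6 5 3)

f' r r f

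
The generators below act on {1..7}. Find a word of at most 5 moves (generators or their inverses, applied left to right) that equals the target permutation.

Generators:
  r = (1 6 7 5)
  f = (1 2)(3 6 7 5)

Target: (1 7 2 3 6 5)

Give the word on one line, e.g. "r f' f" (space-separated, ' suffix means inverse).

f' r' f r' r'

  after f': (1 2)(3 5 7 6)
  after r': (1 2 5 6 3 7)
  after f: (2 3 5 7)
  after r': (1 5 6)(2 3 7)
  after r': (1 7 2 3 6 5)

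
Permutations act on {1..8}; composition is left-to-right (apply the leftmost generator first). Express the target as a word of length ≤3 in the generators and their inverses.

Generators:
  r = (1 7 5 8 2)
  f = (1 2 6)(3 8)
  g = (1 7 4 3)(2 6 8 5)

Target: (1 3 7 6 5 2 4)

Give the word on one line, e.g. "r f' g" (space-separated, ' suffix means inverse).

  after r: (1 7 5 8 2)
  after g': (2 3 4 7 8 5 6)
  after g': (1 3 7 6 5 2 4)

r g' g'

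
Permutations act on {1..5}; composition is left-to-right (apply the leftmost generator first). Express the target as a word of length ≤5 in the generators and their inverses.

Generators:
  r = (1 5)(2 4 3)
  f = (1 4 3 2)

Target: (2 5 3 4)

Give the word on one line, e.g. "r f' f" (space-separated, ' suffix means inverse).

  after r: (1 5)(2 4 3)
  after f': (1 5 2)
  after r': (2 5 3 4)

r f' r'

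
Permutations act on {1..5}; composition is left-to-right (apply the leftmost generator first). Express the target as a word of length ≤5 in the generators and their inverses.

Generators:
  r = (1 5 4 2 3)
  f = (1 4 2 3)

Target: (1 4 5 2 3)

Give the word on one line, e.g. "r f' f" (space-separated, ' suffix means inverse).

  after r': (1 3 2 4 5)
  after f': (1 2)(3 4 5)
  after f': (1 4 5 2 3)

r' f' f'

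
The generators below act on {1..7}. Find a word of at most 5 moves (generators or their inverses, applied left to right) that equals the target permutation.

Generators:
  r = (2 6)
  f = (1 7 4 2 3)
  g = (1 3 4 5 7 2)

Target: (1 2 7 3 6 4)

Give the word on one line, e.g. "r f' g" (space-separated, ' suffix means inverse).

  after f': (1 3 2 4 7)
  after r: (1 3 6 2 4 7)
  after f': (1 2 7 3 6 4)
  after r: (1 6 4)(2 7 3)
  after r: (1 2 7 3 6 4)

f' r f' r r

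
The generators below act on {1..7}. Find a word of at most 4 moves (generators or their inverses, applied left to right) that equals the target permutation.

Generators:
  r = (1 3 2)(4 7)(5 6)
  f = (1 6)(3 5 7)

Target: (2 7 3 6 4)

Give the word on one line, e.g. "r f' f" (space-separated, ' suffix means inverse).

r f r f

  after r: (1 3 2)(4 7)(5 6)
  after f: (1 5)(2 6 7 4 3)
  after r: (1 6 4 2 5 3)
  after f: (2 7 3 6 4)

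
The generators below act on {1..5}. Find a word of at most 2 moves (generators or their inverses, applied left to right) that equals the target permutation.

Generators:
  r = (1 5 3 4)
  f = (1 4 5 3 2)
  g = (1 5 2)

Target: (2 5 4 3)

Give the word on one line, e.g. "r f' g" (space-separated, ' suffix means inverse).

  after f: (1 4 5 3 2)
  after r: (2 5 4 3)

f r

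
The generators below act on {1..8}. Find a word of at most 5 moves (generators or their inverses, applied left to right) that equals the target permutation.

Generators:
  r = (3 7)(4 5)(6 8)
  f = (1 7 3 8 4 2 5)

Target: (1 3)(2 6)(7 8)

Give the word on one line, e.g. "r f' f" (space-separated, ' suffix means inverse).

  after r': (3 7)(4 5)(6 8)
  after f: (1 7 8 6 4)(2 5)
  after r': (1 3 7 6 5 2 4)
  after f': (1 7 6 2 8 3)(4 5)
  after r': (1 3)(2 6)(7 8)

r' f r' f' r'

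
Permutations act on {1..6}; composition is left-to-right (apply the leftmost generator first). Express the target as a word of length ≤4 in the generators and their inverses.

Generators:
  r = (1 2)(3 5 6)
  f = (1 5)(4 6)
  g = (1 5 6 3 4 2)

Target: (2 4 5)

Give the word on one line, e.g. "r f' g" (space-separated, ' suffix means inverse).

g' r

  after g': (1 2 4 3 6 5)
  after r: (2 4 5)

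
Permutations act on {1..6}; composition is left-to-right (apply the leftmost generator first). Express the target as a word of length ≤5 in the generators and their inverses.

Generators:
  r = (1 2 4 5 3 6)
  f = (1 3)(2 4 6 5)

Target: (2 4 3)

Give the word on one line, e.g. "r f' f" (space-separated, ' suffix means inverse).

r' r' f'

  after r': (1 6 3 5 4 2)
  after r': (1 3 4)(2 6 5)
  after f': (2 4 3)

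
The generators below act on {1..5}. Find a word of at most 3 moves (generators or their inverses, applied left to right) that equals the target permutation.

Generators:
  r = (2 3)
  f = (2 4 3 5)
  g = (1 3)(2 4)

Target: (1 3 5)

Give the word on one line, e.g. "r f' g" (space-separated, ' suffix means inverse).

  after f: (2 4 3 5)
  after r': (2 4)(3 5)
  after g: (1 3 5)

f r' g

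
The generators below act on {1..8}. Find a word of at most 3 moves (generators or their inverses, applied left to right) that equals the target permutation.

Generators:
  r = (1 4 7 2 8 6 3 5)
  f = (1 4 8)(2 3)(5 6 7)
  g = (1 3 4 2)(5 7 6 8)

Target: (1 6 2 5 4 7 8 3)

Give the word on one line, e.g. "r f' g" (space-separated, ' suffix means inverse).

g r'

  after g: (1 3 4 2)(5 7 6 8)
  after r': (1 6 2 5 4 7 8 3)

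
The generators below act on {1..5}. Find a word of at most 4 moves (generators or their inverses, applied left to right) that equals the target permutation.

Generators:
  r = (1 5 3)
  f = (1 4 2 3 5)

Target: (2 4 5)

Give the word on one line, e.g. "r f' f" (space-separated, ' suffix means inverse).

  after r: (1 5 3)
  after f': (1 3 5 2 4)
  after r: (2 4 5)

r f' r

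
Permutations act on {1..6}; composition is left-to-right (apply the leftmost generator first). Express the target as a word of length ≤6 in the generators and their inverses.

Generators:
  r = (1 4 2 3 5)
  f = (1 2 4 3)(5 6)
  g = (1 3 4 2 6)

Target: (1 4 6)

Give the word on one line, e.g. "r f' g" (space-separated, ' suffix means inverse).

  after r': (1 5 3 2 4)
  after g: (1 5 4 3 6)
  after f: (1 6 2 4)(3 5)
  after g': (1 2 3 5)(4 6)
  after r': (1 4 6)

r' g f g' r'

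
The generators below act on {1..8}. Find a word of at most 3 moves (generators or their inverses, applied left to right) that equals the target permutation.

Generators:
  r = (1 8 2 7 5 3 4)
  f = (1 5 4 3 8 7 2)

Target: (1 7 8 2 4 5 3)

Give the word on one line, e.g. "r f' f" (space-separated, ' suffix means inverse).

  after f: (1 5 4 3 8 7 2)
  after r': (1 7 8 2 4 5 3)

f r'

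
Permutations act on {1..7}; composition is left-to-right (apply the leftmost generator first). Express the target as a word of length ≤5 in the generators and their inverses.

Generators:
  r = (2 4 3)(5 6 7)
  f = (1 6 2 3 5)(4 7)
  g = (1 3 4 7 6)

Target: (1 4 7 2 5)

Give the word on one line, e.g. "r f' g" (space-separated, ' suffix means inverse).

  after f: (1 6 2 3 5)(4 7)
  after g': (1 7 3 5 6 2)
  after f': (1 4 7 2 5)

f g' f'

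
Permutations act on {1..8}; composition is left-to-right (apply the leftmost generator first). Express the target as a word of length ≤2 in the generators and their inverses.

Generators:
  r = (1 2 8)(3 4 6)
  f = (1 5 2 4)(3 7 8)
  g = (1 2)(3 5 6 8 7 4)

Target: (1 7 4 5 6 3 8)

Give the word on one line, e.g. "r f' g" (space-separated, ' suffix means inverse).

  after r': (1 8 2)(3 6 4)
  after g: (1 7 4 5 6 3 8)

r' g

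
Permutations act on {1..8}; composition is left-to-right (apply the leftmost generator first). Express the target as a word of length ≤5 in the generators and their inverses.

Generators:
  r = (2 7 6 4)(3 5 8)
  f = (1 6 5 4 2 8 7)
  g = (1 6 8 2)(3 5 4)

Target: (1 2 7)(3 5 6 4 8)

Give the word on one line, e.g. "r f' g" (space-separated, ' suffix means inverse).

r g g g

  after r: (2 7 6 4)(3 5 8)
  after g: (1 6 3 4)(2 7 8 5)
  after g: (1 8 4 6 5)(2 7)
  after g: (1 2 7)(3 5 6 4 8)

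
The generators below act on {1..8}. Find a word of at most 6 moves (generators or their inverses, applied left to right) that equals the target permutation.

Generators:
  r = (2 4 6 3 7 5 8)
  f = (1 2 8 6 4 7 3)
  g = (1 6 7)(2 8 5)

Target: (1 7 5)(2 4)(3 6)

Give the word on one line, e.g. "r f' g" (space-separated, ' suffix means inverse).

  after r: (2 4 6 3 7 5 8)
  after f: (1 2 7 5 6)
  after g': (1 5)(2 6 7 8)
  after r': (1 7 5)(2 4)(3 6)

r f g' r'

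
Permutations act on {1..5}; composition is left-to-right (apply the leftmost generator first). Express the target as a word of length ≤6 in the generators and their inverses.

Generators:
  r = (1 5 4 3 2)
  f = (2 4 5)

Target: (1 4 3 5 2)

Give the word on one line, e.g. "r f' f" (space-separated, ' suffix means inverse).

r r f r

  after r: (1 5 4 3 2)
  after r: (1 4 2 5 3)
  after f: (1 5 3)
  after r: (1 4 3 5 2)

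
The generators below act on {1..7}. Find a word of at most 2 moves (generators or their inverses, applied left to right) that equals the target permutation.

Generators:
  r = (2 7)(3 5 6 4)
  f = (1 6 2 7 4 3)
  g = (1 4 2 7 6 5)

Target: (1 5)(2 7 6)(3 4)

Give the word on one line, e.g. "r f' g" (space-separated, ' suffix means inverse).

g' f'

  after g': (1 5 6 7 2 4)
  after f': (1 5)(2 7 6)(3 4)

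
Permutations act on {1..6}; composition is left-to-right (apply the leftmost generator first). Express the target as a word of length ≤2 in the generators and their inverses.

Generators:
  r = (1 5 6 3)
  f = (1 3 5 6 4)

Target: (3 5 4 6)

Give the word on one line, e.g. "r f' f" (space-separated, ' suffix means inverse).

r' f'

  after r': (1 3 6 5)
  after f': (3 5 4 6)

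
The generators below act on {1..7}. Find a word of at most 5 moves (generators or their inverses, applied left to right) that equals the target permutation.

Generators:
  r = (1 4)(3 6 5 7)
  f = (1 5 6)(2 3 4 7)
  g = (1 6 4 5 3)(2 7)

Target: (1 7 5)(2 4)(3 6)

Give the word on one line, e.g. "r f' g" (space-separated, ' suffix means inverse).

g r f r' r'

  after g: (1 6 4 5 3)(2 7)
  after r: (1 5 6)(2 3 4 7)
  after f: (1 6 5)(2 4)(3 7)
  after r': (1 3 5 4 2)
  after r': (1 7 5)(2 4)(3 6)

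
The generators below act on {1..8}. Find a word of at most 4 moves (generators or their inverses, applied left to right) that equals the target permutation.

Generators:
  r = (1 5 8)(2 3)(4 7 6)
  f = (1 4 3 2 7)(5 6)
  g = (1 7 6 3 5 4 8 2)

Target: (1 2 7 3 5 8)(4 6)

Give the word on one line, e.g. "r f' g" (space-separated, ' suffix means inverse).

f' f' r' r'

  after f': (1 7 2 3 4)(5 6)
  after f': (1 2 4 7 3)
  after r': (1 3 8 5)(2 6 7)
  after r': (1 2 7 3 5 8)(4 6)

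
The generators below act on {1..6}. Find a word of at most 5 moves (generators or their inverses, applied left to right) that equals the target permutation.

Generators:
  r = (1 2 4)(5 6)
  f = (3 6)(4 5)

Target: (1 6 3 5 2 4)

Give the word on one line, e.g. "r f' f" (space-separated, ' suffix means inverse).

  after r: (1 2 4)(5 6)
  after r: (1 4 2)
  after f': (1 5 4 2)(3 6)
  after r': (1 6 3 5 2 4)

r r f' r'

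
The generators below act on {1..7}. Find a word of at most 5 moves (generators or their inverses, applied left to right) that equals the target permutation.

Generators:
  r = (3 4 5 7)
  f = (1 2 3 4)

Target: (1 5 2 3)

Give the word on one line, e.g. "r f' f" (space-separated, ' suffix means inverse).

  after f: (1 2 3 4)
  after r': (1 2 7 5 4)
  after f: (1 3 4 2 7 5)
  after f: (1 4 3)(2 7 5)
  after r: (1 5 2 3)

f r' f f r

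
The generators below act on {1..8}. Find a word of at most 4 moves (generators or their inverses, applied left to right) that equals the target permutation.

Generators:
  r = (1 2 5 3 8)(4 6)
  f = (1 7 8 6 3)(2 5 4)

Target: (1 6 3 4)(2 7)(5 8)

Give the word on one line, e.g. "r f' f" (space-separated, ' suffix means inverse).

r' f r r

  after r': (1 8 3 5 2)(4 6)
  after f: (1 6 2 7 8)(3 4)
  after r: (1 4 8 2 7)(3 6 5)
  after r: (1 6 3 4)(2 7)(5 8)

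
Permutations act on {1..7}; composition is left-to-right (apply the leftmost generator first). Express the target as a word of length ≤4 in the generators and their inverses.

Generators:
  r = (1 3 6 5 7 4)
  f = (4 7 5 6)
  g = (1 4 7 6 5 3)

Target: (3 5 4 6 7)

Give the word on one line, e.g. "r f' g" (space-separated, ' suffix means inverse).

f f r g

  after f: (4 7 5 6)
  after f: (4 5)(6 7)
  after r: (1 3 6 4 7 5)
  after g: (3 5 4 6 7)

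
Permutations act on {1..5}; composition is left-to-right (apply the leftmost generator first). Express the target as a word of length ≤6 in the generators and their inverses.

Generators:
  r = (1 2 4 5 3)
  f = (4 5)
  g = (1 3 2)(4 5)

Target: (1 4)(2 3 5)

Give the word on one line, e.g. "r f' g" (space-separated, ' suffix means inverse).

r' r' g f' g'

  after r': (1 3 5 4 2)
  after r': (1 5 2 3 4)
  after g: (1 4 3 5)
  after f': (1 5)(3 4)
  after g': (1 4)(2 3 5)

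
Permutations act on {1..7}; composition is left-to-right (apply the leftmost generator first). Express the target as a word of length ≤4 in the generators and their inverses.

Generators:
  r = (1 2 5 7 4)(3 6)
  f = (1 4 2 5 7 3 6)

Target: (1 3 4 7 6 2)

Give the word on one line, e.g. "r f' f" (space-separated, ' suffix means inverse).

f' f' r' f'

  after f': (1 6 3 7 5 2 4)
  after f': (1 3 5 4 6 7 2)
  after r': (1 6 5 7)(2 4 3)
  after f': (1 3 4 7 6 2)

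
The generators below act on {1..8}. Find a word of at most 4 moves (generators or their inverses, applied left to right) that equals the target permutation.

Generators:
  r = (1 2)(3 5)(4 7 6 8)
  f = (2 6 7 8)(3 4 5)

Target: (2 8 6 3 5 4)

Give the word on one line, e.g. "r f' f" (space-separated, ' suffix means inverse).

r r f'

  after r: (1 2)(3 5)(4 7 6 8)
  after r: (4 6)(7 8)
  after f': (2 8 6 3 5 4)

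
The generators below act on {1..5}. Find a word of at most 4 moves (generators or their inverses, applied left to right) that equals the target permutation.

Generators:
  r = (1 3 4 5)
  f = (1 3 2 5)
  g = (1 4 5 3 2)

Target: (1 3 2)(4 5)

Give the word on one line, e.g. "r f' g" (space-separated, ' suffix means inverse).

  after g': (1 2 3 5 4)
  after f': (1 3 2)(4 5)

g' f'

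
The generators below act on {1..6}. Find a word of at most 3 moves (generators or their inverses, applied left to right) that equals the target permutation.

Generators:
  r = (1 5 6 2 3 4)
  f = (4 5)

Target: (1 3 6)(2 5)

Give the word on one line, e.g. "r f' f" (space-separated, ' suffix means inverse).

f' r' r'

  after f': (4 5)
  after r': (1 4)(2 6 5 3)
  after r': (1 3 6)(2 5)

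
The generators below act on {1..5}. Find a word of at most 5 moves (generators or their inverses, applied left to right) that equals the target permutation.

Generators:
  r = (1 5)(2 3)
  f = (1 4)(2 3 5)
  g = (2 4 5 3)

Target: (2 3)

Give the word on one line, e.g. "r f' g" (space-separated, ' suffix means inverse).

  after r': (1 5)(2 3)
  after g: (1 3 4 5)
  after r': (1 2 3 4)
  after g: (1 4)(3 5)
  after f: (2 3)

r' g r' g f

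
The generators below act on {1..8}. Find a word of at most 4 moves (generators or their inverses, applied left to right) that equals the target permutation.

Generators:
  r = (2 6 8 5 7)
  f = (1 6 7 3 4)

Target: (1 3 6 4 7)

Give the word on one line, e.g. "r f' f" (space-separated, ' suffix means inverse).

f' f'

  after f': (1 4 3 7 6)
  after f': (1 3 6 4 7)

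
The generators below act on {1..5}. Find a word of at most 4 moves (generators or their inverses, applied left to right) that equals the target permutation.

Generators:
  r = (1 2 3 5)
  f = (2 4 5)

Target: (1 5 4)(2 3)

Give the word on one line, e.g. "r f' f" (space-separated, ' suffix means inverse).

  after f': (2 5 4)
  after r': (1 5 4)(2 3)

f' r'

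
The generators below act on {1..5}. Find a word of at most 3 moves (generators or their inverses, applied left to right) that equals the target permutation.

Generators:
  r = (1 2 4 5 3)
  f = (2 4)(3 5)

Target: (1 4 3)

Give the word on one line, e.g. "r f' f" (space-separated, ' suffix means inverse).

  after r: (1 2 4 5 3)
  after f': (1 4 3)

r f'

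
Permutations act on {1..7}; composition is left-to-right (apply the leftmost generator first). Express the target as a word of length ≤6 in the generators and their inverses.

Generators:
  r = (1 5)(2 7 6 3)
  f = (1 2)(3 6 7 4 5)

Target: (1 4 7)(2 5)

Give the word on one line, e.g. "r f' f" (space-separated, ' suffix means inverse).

  after r: (1 5)(2 7 6 3)
  after r: (2 6)(3 7)
  after r: (1 5)(2 3 6 7)
  after f': (1 4 7)(2 5)

r r r f'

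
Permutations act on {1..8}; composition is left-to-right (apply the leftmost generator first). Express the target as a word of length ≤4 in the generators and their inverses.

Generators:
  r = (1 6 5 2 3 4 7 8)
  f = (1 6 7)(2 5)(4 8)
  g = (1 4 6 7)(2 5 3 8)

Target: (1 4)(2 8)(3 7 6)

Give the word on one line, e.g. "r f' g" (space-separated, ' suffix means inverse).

r f r f'

  after r: (1 6 5 2 3 4 7 8)
  after f: (1 7 4)(2 3 8 6)
  after r: (1 8 5 2 4 6 3)
  after f': (1 4)(2 8)(3 7 6)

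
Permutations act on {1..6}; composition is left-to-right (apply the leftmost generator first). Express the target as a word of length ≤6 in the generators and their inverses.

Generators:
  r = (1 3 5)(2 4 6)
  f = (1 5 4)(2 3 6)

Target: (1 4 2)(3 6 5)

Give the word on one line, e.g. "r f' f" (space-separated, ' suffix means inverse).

f' f' r' r' f'

  after f': (1 4 5)(2 6 3)
  after f': (1 5 4)(2 3 6)
  after r': (1 3 4 5 2)
  after r': (2 5 6 4 3)
  after f': (1 4 2)(3 6 5)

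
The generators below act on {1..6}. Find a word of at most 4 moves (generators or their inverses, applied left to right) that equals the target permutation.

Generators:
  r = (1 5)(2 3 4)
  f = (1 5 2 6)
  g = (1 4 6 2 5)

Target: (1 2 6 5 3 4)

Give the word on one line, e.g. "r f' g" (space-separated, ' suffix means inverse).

  after g: (1 4 6 2 5)
  after f': (1 4 2)(5 6)
  after f': (1 4 5 2 6)
  after r: (1 2 6 5 3 4)

g f' f' r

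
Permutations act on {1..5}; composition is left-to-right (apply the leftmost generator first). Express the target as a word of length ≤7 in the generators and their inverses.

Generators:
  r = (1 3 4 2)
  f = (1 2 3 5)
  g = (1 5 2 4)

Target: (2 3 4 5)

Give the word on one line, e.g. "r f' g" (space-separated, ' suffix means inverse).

  after f': (1 5 3 2)
  after g': (2 4)(3 5)
  after g': (1 4 5 3)
  after r': (1 3 2 4 5)
  after r': (2 3 4 5)

f' g' g' r' r'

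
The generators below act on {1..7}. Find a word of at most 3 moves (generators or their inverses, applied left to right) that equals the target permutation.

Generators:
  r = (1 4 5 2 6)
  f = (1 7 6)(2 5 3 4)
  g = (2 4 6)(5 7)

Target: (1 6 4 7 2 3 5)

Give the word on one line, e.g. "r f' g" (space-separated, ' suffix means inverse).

g f'

  after g: (2 4 6)(5 7)
  after f': (1 6 4 7 2 3 5)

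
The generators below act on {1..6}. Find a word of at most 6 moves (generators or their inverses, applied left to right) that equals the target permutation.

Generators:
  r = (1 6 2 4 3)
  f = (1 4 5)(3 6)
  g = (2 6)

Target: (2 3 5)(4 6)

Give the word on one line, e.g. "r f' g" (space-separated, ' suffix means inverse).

  after r: (1 6 2 4 3)
  after g': (1 2 4 3)
  after f': (1 2)(3 5 4 6)
  after g: (1 6 3 5 4 2)
  after r': (2 3 5)(4 6)

r g' f' g r'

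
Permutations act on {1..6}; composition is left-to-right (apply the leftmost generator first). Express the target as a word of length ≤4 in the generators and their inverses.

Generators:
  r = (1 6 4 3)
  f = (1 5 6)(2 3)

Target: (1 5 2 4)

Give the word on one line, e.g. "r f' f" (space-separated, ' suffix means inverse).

  after f': (1 6 5)(2 3)
  after r': (2 4 6 5 3)
  after f: (1 5 2 4)

f' r' f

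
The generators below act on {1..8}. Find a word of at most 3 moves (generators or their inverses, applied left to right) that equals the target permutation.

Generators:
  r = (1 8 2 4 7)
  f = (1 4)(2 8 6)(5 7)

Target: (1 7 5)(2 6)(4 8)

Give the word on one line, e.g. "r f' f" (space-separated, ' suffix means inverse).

f' r

  after f': (1 4)(2 6 8)(5 7)
  after r: (1 7 5)(2 6)(4 8)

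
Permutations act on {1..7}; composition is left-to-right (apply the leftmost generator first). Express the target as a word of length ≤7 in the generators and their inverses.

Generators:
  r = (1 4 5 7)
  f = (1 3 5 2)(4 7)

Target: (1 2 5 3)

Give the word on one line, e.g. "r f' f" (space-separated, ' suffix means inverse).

  after r': (1 7 5 4)
  after f': (1 4 2 5 7 3)
  after r': (2 4)(3 7)
  after f': (1 2 7)(3 4 5)
  after r': (1 2 5 3)

r' f' r' f' r'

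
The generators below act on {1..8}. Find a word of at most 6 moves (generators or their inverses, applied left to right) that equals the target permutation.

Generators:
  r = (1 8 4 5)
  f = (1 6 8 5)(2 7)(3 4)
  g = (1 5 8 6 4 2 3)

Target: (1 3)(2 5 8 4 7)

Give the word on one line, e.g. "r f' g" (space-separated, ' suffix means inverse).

r g r g f'

  after r: (1 8 4 5)
  after g: (1 6 4 8 2 3)
  after r: (1 6 5)(2 3 8)
  after g: (1 4 2)(3 6 8)
  after f': (1 3)(2 5 8 4 7)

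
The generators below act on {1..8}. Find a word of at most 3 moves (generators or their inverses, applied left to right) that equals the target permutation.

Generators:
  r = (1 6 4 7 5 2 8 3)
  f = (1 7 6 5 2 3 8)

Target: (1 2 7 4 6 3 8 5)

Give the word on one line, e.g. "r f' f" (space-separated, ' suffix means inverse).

f r f

  after f: (1 7 6 5 2 3 8)
  after r: (1 5 8 6 2)(4 7)
  after f: (1 2 7 4 6 3 8 5)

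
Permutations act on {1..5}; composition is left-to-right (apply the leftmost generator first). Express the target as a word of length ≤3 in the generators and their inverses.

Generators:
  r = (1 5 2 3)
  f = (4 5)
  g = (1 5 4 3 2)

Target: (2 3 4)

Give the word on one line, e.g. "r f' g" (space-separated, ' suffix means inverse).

g r' f'

  after g: (1 5 4 3 2)
  after r': (2 3 5 4)
  after f': (2 3 4)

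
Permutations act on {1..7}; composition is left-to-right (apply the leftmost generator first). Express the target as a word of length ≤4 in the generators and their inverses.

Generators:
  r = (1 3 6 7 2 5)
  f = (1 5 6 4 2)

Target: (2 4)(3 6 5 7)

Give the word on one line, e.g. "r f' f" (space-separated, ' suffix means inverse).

  after r': (1 5 2 7 6 3)
  after r': (1 2 6)(3 5 7)
  after f: (2 4)(3 6 5 7)

r' r' f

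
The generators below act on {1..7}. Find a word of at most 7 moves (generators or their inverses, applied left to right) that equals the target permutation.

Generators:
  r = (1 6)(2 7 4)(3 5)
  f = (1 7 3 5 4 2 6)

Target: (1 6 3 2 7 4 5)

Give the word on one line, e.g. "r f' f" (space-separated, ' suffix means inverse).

r f' r' f f

  after r: (1 6)(2 7 4)(3 5)
  after f': (1 2)(5 7)
  after r': (1 4 7 3 5 2 6)
  after f: (1 2)(3 4)(5 6 7)
  after f: (1 6 3 2 7 4 5)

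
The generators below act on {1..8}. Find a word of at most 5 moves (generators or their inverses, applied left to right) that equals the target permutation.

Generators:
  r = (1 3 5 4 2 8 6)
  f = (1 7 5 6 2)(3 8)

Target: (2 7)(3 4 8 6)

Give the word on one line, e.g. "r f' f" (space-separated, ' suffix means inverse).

r r f' f'

  after r: (1 3 5 4 2 8 6)
  after r: (1 5 2 6 3 4 8)
  after f': (1 7)(2 5 6 8)(3 4)
  after f': (2 7)(3 4 8 6)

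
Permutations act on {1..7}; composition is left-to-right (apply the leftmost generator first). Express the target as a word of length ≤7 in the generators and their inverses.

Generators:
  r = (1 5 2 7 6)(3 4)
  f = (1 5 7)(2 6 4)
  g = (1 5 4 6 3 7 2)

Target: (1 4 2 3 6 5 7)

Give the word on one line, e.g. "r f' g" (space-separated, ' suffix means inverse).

r f' g r f'

  after r: (1 5 2 7 6)(3 4)
  after f': (2 5 4 3 6 7)
  after g: (1 5 6 2 4 7)
  after r: (1 2 3 4 6 7 5)
  after f': (1 4 2 3 6 5 7)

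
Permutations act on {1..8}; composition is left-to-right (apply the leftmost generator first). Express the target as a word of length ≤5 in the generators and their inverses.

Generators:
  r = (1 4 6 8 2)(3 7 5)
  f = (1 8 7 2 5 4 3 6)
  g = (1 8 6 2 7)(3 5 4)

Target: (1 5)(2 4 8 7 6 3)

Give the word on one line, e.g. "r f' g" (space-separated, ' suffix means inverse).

  after r: (1 4 6 8 2)(3 7 5)
  after g': (1 5 4 8 6)(2 7 3)
  after r: (1 3)(2 5 6 4)
  after g': (1 4 6 5 8)(2 3 7)
  after g': (1 5)(2 4 8 7 6 3)

r g' r g' g'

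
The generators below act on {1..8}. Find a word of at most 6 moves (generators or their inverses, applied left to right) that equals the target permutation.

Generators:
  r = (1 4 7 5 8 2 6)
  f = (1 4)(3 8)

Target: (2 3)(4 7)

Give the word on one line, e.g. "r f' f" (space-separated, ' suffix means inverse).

  after r': (1 6 2 8 5 7 4)
  after f': (1 6 2 3 8 5 7)
  after r: (2 3)(4 7)
  after f: (1 4 7)(2 8 3)
  after f: (2 3)(4 7)

r' f' r f f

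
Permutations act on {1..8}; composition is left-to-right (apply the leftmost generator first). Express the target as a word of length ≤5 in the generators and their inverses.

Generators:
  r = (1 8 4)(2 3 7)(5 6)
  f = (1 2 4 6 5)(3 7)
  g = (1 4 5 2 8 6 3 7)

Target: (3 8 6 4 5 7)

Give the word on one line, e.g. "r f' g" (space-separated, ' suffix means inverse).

  after r': (1 4 8)(2 7 3)(5 6)
  after g: (1 5 3 8 4 6 2)
  after f: (3 8 6 4 5 7)

r' g f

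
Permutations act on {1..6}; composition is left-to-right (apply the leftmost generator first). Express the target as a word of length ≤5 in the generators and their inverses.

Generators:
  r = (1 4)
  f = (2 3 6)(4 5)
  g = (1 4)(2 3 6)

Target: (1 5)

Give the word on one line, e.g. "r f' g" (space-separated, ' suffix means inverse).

f r' f'

  after f: (2 3 6)(4 5)
  after r': (1 4 5)(2 3 6)
  after f': (1 5)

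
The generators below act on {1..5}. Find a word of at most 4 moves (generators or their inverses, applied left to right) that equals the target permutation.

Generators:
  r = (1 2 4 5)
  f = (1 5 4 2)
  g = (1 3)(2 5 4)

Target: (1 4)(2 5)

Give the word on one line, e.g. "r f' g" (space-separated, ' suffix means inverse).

f r'

  after f: (1 5 4 2)
  after r': (1 4)(2 5)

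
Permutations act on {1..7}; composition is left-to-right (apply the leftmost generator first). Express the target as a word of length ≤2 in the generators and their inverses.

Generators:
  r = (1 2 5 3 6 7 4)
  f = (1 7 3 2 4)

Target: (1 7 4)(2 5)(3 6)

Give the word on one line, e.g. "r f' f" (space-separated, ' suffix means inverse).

f' r'

  after f': (1 4 2 3 7)
  after r': (1 7 4)(2 5)(3 6)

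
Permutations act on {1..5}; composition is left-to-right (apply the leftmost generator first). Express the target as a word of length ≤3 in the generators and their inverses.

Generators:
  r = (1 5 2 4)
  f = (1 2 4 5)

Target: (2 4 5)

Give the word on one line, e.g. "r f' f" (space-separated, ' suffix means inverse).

f' r'

  after f': (1 5 4 2)
  after r': (2 4 5)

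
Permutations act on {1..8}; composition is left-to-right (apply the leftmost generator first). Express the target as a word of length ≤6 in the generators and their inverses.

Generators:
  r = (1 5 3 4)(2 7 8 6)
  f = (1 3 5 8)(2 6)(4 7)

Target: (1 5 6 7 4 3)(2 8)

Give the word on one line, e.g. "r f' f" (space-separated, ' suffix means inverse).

r f f r

  after r: (1 5 3 4)(2 7 8 6)
  after f: (1 8 2 4 3 7)
  after f: (2 7 3 4 5 8 6)
  after r: (1 5 6 7 4 3)(2 8)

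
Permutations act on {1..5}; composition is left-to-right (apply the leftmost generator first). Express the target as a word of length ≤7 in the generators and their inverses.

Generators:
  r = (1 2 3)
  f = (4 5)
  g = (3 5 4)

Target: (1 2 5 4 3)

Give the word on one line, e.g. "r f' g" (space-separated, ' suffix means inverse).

  after f: (4 5)
  after r: (1 2 3)(4 5)
  after g: (1 2 5 3)
  after f': (1 2 4 5 3)
  after g': (1 2 5 4 3)

f r g f' g'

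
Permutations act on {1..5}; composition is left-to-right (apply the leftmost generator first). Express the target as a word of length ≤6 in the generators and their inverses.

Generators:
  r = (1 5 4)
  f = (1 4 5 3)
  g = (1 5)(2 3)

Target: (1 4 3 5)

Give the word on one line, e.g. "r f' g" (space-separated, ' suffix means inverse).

g r' g f'

  after g: (1 5)(2 3)
  after r': (2 3)(4 5)
  after g: (1 5 4)
  after f': (1 4 3 5)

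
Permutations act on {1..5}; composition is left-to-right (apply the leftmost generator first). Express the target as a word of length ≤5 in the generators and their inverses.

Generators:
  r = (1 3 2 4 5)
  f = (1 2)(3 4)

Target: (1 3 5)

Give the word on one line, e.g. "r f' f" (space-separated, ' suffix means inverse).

r' r' f

  after r': (1 5 4 2 3)
  after r': (1 4 3 5 2)
  after f: (1 3 5)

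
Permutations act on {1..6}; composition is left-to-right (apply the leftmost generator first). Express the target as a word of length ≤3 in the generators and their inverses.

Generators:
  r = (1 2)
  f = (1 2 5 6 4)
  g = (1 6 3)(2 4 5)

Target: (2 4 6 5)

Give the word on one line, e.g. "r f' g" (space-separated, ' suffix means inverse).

  after r: (1 2)
  after f': (2 4 6 5)

r f'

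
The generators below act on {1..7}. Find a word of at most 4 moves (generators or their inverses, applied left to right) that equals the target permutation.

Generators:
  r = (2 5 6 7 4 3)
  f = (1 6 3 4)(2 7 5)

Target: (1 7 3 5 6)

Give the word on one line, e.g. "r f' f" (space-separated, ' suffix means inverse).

f' r'

  after f': (1 4 3 6)(2 5 7)
  after r': (1 7 3 5 6)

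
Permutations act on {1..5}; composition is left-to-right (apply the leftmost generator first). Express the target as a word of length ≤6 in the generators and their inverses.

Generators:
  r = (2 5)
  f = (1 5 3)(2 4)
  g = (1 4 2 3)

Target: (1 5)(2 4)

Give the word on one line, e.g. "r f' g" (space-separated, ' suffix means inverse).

  after g': (1 3 2 4)
  after r: (1 3 5 2 4)
  after f': (1 5 4 3)
  after g': (1 5)(2 4)

g' r f' g'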